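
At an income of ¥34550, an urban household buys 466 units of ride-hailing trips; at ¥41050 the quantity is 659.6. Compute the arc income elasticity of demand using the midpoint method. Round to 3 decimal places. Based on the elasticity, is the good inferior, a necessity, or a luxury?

ΔQ = 659.6 − 466 = 193.6; midpoint Q̄ = (466 + 659.6)/2 = 562.8.
ΔI = 41050 − 34550 = 6500; midpoint Ī = (34550 + 41050)/2 = 37800.
η = (ΔQ/Q̄) ÷ (ΔI/Ī) = (193.6/562.8) ÷ (6500/37800) = 2.000.
η > 1 ⇒ luxury.

2.000 (luxury)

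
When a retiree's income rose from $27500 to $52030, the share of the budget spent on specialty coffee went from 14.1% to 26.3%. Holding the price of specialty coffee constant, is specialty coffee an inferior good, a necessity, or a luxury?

luxury

The budget share rises as income rises, so η > 1.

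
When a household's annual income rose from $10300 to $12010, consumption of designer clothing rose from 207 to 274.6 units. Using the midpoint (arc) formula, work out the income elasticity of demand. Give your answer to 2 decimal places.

ΔQ = 274.6 − 207 = 67.6; midpoint Q̄ = (207 + 274.6)/2 = 240.8.
ΔI = 12010 − 10300 = 1710; midpoint Ī = (10300 + 12010)/2 = 11155.
η = (ΔQ/Q̄) ÷ (ΔI/Ī) = (67.6/240.8) ÷ (1710/11155) = 1.83.

1.83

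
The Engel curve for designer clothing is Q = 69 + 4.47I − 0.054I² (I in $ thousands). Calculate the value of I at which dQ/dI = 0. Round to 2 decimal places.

41.39

dQ/dI = 4.47 − 0.108I.
The good is inferior where dQ/dI < 0. Setting dQ/dI = 0 gives I = 4.47 / 0.108 = 41.39.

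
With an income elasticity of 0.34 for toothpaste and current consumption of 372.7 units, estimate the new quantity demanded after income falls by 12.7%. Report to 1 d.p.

356.6

%ΔQ ≈ η × %ΔI = 0.34 × (-12.7%) = -4.318%.
New Q ≈ 372.7 × (1 − 0.04318) = 356.6.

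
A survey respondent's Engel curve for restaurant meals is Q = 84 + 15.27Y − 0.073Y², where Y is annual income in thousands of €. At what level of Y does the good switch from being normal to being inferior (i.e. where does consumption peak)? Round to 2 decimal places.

dQ/dY = 15.27 − 0.146Y.
The good is inferior where dQ/dY < 0. Setting dQ/dY = 0 gives Y = 15.27 / 0.146 = 104.59.

104.59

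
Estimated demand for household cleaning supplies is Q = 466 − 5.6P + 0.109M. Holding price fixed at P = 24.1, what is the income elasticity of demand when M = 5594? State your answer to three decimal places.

At P = 24.1, M = 5594: Q = 940.786.
Holding P constant, ∂Q/∂M = 0.109.
η_M = (∂Q/∂M)·(M/Q) = 0.109 × (5594/940.786) = 0.648.

0.648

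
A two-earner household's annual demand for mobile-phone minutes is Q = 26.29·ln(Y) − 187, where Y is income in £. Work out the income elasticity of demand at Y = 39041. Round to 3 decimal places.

0.289

At Y = 39041: Q = 90.948.
dQ/dY = 26.29/Y = 0.000673395 at this income.
η = (dQ/dY)·(Y/Q) = 0.000673395 × (39041/90.948) = 0.289.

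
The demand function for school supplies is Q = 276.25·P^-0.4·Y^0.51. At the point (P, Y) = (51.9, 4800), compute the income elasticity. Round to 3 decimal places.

For a multiplicative demand Q = A·P^α·Y^β, the income elasticity is β everywhere.
Here β = 0.51, so η = 0.510.

0.510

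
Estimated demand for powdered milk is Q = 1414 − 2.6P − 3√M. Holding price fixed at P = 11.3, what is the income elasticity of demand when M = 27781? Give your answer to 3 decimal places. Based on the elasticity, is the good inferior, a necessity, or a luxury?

At P = 11.3, M = 27781: Q = 884.591.
Holding P constant, ∂Q/∂M = -3/(2√M) = -0.00899948.
η_M = (∂Q/∂M)·(M/Q) = -0.00899948 × (27781/884.591) = -0.283.
Since η < 0, this is an inferior good.

-0.283 (inferior good)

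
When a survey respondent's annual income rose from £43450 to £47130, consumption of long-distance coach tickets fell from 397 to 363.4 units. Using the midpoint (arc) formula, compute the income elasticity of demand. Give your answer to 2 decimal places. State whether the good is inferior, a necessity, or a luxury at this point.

ΔQ = 363.4 − 397 = -33.6; midpoint Q̄ = (397 + 363.4)/2 = 380.2.
ΔI = 47130 − 43450 = 3680; midpoint Ī = (43450 + 47130)/2 = 45290.
η = (ΔQ/Q̄) ÷ (ΔI/Ī) = (-33.6/380.2) ÷ (3680/45290) = -1.09.
η < 0 ⇒ inferior good.

-1.09 (inferior good)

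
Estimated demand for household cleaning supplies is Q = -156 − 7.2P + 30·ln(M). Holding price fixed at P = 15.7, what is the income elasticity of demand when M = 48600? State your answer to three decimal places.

At P = 15.7, M = 48600: Q = 54.701.
Holding P constant, ∂Q/∂M = 30/M = 0.000617284.
η_M = (∂Q/∂M)·(M/Q) = 0.000617284 × (48600/54.701) = 0.548.

0.548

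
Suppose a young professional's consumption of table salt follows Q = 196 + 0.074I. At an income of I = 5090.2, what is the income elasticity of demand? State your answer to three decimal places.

At I = 5090.2: Q = 572.675.
dQ/dI = 0.074.
η = (dQ/dI)·(I/Q) = 0.074 × (5090.2/572.675) = 0.658.

0.658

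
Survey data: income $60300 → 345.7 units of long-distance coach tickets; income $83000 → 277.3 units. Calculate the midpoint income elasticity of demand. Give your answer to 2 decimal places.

ΔQ = 277.3 − 345.7 = -68.4; midpoint Q̄ = (345.7 + 277.3)/2 = 311.5.
ΔI = 83000 − 60300 = 22700; midpoint Ī = (60300 + 83000)/2 = 71650.
η = (ΔQ/Q̄) ÷ (ΔI/Ī) = (-68.4/311.5) ÷ (22700/71650) = -0.69.

-0.69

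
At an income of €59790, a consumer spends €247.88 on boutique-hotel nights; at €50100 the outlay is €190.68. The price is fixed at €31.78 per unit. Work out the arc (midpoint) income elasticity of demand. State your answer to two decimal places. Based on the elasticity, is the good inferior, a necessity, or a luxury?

1.48 (luxury)

With a constant price, Q₁ = 247.88/31.78 = 7.800 and Q₂ = 190.68/31.78 = 6.000 (equivalently, work directly with expenditure since P cancels).
Midpoint %ΔQ = (190.68 − 247.88)/219.28 = -0.26085; midpoint %ΔI = (50100 − 59790)/54945 = -0.17636.
η = -0.26085 / -0.17636 = 1.48.
η > 1 ⇒ luxury.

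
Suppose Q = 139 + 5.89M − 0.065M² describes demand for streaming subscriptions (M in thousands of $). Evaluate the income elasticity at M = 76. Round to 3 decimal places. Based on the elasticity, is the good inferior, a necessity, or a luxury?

-1.436 (inferior good)

At M = 76: Q = 211.2000.
dQ/dM = 5.89 − 0.13M = -3.99000.
η = (dQ/dM)·(M/Q) = -3.99000 × (76/211.2000) = -1.436.
η < 0 ⇒ inferior good.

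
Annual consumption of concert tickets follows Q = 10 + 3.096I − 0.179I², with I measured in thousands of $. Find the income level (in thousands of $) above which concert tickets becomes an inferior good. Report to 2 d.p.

8.65

dQ/dI = 3.096 − 0.358I.
The good is inferior where dQ/dI < 0. Setting dQ/dI = 0 gives I = 3.096 / 0.358 = 8.65.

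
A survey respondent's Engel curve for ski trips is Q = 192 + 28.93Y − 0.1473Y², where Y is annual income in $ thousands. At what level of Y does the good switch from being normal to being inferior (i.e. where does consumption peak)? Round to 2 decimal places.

98.20

dQ/dY = 28.93 − 0.2946Y.
The good is inferior where dQ/dY < 0. Setting dQ/dY = 0 gives Y = 28.93 / 0.2946 = 98.20.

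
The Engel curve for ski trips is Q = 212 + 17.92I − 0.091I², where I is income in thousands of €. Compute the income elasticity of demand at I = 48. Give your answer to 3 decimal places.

0.511

At I = 48: Q = 862.4960.
dQ/dI = 17.92 − 0.182I = 9.18400.
η = (dQ/dI)·(I/Q) = 9.18400 × (48/862.4960) = 0.511.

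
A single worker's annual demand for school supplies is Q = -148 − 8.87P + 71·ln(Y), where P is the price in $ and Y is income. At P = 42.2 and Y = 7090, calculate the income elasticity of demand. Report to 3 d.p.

At P = 42.2, Y = 7090: Q = 107.203.
Holding P constant, ∂Q/∂Y = 71/Y = 0.0100141.
η_Y = (∂Q/∂Y)·(Y/Q) = 0.0100141 × (7090/107.203) = 0.662.

0.662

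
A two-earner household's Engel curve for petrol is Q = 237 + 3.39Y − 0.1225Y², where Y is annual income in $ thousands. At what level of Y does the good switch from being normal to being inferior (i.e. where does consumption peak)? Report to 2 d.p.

dQ/dY = 3.39 − 0.245Y.
The good is inferior where dQ/dY < 0. Setting dQ/dY = 0 gives Y = 3.39 / 0.245 = 13.84.

13.84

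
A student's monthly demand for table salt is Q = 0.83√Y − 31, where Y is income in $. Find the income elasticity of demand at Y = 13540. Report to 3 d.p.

0.736

At Y = 13540: Q = 65.580.
dQ/dY = 0.83/(2√Y) = 0.00356647 at this income.
η = (dQ/dY)·(Y/Q) = 0.00356647 × (13540/65.580) = 0.736.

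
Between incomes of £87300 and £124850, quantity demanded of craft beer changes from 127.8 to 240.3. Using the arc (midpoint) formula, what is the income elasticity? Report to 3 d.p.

1.727

ΔQ = 240.3 − 127.8 = 112.5; midpoint Q̄ = (127.8 + 240.3)/2 = 184.05.
ΔI = 124850 − 87300 = 37550; midpoint Ī = (87300 + 124850)/2 = 106075.
η = (ΔQ/Q̄) ÷ (ΔI/Ī) = (112.5/184.05) ÷ (37550/106075) = 1.727.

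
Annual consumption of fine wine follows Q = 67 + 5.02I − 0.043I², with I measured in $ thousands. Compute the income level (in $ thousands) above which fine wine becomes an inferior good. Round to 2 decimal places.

58.37

dQ/dI = 5.02 − 0.086I.
The good is inferior where dQ/dI < 0. Setting dQ/dI = 0 gives I = 5.02 / 0.086 = 58.37.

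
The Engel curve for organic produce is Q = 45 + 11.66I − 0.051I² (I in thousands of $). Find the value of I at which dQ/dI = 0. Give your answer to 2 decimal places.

dQ/dI = 11.66 − 0.102I.
The good is inferior where dQ/dI < 0. Setting dQ/dI = 0 gives I = 11.66 / 0.102 = 114.31.

114.31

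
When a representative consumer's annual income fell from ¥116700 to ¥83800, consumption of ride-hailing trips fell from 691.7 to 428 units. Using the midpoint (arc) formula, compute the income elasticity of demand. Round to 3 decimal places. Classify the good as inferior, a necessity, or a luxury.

1.435 (luxury)

ΔQ = 428 − 691.7 = -263.7; midpoint Q̄ = (691.7 + 428)/2 = 559.85.
ΔI = 83800 − 116700 = -32900; midpoint Ī = (116700 + 83800)/2 = 100250.
η = (ΔQ/Q̄) ÷ (ΔI/Ī) = (-263.7/559.85) ÷ (-32900/100250) = 1.435.
η > 1 ⇒ luxury.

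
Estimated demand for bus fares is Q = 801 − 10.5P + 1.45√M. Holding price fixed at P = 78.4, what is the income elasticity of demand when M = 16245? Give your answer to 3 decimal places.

0.568

At P = 78.4, M = 16245: Q = 162.611.
Holding P constant, ∂Q/∂M = 1.45/(2√M) = 0.00568824.
η_M = (∂Q/∂M)·(M/Q) = 0.00568824 × (16245/162.611) = 0.568.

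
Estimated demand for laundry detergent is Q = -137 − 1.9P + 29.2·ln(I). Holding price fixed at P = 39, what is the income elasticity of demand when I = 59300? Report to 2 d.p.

At P = 39, I = 59300: Q = 109.819.
Holding P constant, ∂Q/∂I = 29.2/I = 0.000492411.
η_I = (∂Q/∂I)·(I/Q) = 0.000492411 × (59300/109.819) = 0.27.

0.27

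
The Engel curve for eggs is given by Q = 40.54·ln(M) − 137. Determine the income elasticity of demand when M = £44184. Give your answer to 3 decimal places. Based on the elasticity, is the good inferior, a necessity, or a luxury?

At M = 44184: Q = 296.621.
dQ/dM = 40.54/M = 0.000917527 at this income.
η = (dQ/dM)·(M/Q) = 0.000917527 × (44184/296.621) = 0.137.
Since 0 < η < 1, the good is a necessity.

0.137 (necessity)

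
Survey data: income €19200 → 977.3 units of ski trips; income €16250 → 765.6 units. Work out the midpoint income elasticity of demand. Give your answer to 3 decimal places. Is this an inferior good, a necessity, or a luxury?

1.460 (luxury)

ΔQ = 765.6 − 977.3 = -211.7; midpoint Q̄ = (977.3 + 765.6)/2 = 871.45.
ΔI = 16250 − 19200 = -2950; midpoint Ī = (19200 + 16250)/2 = 17725.
η = (ΔQ/Q̄) ÷ (ΔI/Ī) = (-211.7/871.45) ÷ (-2950/17725) = 1.460.
η > 1 ⇒ luxury.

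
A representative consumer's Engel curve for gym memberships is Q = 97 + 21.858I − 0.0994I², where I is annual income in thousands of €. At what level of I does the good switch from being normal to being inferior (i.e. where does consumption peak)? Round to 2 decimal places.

dQ/dI = 21.858 − 0.1988I.
The good is inferior where dQ/dI < 0. Setting dQ/dI = 0 gives I = 21.858 / 0.1988 = 109.95.

109.95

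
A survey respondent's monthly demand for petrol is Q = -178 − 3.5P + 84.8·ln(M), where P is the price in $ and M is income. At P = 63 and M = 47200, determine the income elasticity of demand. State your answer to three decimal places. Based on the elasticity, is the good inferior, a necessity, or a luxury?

0.165 (necessity)

At P = 63, M = 47200: Q = 514.130.
Holding P constant, ∂Q/∂M = 84.8/M = 0.00179661.
η_M = (∂Q/∂M)·(M/Q) = 0.00179661 × (47200/514.130) = 0.165.
Since 0 < η < 1, this is a necessity.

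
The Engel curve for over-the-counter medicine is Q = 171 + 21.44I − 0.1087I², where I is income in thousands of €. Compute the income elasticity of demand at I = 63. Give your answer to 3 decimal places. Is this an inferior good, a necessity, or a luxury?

0.447 (necessity)

At I = 63: Q = 1090.2897.
dQ/dI = 21.44 − 0.2174I = 7.74380.
η = (dQ/dI)·(I/Q) = 7.74380 × (63/1090.2897) = 0.447.
0 < η < 1 ⇒ necessity.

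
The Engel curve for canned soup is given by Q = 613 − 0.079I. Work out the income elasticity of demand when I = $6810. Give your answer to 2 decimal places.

-7.17

At I = 6810: Q = 75.010.
dQ/dI = −0.079.
η = (dQ/dI)·(I/Q) = -0.079 × (6810/75.010) = -7.17.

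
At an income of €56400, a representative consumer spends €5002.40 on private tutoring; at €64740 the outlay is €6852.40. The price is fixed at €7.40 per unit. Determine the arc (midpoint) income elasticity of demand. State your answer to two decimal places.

With a constant price, Q₁ = 5002.40/7.40 = 676.000 and Q₂ = 6852.40/7.40 = 926.000 (equivalently, work directly with expenditure since P cancels).
Midpoint %ΔQ = (6852.40 − 5002.40)/5927.40 = 0.31211; midpoint %ΔI = (64740 − 56400)/60570 = 0.13769.
η = 0.31211 / 0.13769 = 2.27.

2.27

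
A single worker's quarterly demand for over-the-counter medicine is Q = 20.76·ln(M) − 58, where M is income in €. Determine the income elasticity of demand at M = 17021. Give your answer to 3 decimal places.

At M = 17021: Q = 144.248.
dQ/dM = 20.76/M = 0.00121967 at this income.
η = (dQ/dM)·(M/Q) = 0.00121967 × (17021/144.248) = 0.144.

0.144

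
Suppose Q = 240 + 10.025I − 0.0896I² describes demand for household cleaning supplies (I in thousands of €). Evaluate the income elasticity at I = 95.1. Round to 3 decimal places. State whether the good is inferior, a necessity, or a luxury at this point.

At I = 95.1: Q = 383.0342.
dQ/dI = 10.025 − 0.1792I = -7.01692.
η = (dQ/dI)·(I/Q) = -7.01692 × (95.1/383.0342) = -1.742.
η < 0 ⇒ inferior good.

-1.742 (inferior good)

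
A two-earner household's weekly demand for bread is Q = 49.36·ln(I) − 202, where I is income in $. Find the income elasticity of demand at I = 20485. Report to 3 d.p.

At I = 20485: Q = 288.019.
dQ/dI = 49.36/I = 0.00240957 at this income.
η = (dQ/dI)·(I/Q) = 0.00240957 × (20485/288.019) = 0.171.

0.171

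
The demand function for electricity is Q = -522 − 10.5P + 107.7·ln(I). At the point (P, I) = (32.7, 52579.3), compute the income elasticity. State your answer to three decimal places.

0.353

At P = 32.7, I = 52579.3: Q = 305.357.
Holding P constant, ∂Q/∂I = 107.7/I = 0.00204833.
η_I = (∂Q/∂I)·(I/Q) = 0.00204833 × (52579.3/305.357) = 0.353.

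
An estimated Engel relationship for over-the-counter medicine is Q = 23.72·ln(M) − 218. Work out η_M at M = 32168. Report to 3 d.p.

At M = 32168: Q = 28.183.
dQ/dM = 23.72/M = 0.000737379 at this income.
η = (dQ/dM)·(M/Q) = 0.000737379 × (32168/28.183) = 0.842.

0.842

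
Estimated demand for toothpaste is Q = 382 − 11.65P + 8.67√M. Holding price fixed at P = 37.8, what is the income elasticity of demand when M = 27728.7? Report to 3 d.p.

0.521

At P = 37.8, M = 27728.7: Q = 1385.353.
Holding P constant, ∂Q/∂M = 8.67/(2√M) = 0.026033.
η_M = (∂Q/∂M)·(M/Q) = 0.026033 × (27728.7/1385.353) = 0.521.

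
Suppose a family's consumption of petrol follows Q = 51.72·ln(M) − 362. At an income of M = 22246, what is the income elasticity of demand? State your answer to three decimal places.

At M = 22246: Q = 155.713.
dQ/dM = 51.72/M = 0.00232491 at this income.
η = (dQ/dM)·(M/Q) = 0.00232491 × (22246/155.713) = 0.332.

0.332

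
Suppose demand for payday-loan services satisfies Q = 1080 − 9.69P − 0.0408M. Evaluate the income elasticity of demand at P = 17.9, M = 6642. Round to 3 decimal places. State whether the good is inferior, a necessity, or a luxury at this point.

-0.426 (inferior good)

At P = 17.9, M = 6642: Q = 635.555.
Holding P constant, ∂Q/∂M = −0.0408.
η_M = (∂Q/∂M)·(M/Q) = -0.0408 × (6642/635.555) = -0.426.
Since η < 0, this is an inferior good.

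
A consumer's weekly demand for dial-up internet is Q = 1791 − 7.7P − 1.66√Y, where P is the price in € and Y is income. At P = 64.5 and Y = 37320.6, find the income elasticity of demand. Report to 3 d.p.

At P = 64.5, Y = 37320.6: Q = 973.662.
Holding P constant, ∂Q/∂Y = -1.66/(2√Y) = -0.00429639.
η_Y = (∂Q/∂Y)·(Y/Q) = -0.00429639 × (37320.6/973.662) = -0.165.

-0.165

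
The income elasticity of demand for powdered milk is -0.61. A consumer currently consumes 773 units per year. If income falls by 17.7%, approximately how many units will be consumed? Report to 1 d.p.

856.5

%ΔQ ≈ η × %ΔI = -0.61 × (-17.7%) = 10.797%.
New Q ≈ 773 × (1 + 0.10797) = 856.5.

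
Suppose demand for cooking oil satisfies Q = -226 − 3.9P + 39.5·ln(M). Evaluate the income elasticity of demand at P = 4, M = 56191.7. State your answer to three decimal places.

0.207

At P = 4, M = 56191.7: Q = 190.393.
Holding P constant, ∂Q/∂M = 39.5/M = 0.000702951.
η_M = (∂Q/∂M)·(M/Q) = 0.000702951 × (56191.7/190.393) = 0.207.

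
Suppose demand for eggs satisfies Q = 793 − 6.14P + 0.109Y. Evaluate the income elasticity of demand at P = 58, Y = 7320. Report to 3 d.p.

0.646

At P = 58, Y = 7320: Q = 1234.760.
Holding P constant, ∂Q/∂Y = 0.109.
η_Y = (∂Q/∂Y)·(Y/Q) = 0.109 × (7320/1234.760) = 0.646.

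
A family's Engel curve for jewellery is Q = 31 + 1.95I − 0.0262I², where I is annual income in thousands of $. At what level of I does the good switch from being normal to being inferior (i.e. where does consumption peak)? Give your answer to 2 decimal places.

dQ/dI = 1.95 − 0.0524I.
The good is inferior where dQ/dI < 0. Setting dQ/dI = 0 gives I = 1.95 / 0.0524 = 37.21.

37.21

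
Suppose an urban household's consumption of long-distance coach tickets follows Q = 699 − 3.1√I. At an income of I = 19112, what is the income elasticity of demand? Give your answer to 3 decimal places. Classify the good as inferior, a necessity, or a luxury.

-0.792 (inferior good)

At I = 19112: Q = 270.437.
dQ/dI = -3.1/(2√I) = -0.0112119 at this income.
η = (dQ/dI)·(I/Q) = -0.0112119 × (19112/270.437) = -0.792.
Since η < 0, the good is an inferior good.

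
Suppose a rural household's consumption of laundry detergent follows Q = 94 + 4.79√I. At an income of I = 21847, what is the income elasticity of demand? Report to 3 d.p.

At I = 21847: Q = 801.997.
dQ/dI = 4.79/(2√I) = 0.0162035 at this income.
η = (dQ/dI)·(I/Q) = 0.0162035 × (21847/801.997) = 0.441.

0.441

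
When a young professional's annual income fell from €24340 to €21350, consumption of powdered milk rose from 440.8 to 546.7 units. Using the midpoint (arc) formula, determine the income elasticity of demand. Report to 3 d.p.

-1.639

ΔQ = 546.7 − 440.8 = 105.9; midpoint Q̄ = (440.8 + 546.7)/2 = 493.75.
ΔI = 21350 − 24340 = -2990; midpoint Ī = (24340 + 21350)/2 = 22845.
η = (ΔQ/Q̄) ÷ (ΔI/Ī) = (105.9/493.75) ÷ (-2990/22845) = -1.639.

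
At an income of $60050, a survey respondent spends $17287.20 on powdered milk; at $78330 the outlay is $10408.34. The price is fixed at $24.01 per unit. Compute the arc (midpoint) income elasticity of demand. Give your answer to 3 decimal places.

With a constant price, Q₁ = 17287.20/24.01 = 720.000 and Q₂ = 10408.34/24.01 = 433.500 (equivalently, work directly with expenditure since P cancels).
Midpoint %ΔQ = (10408.34 − 17287.20)/13847.77 = -0.49675; midpoint %ΔI = (78330 − 60050)/69190 = 0.26420.
η = -0.49675 / 0.26420 = -1.880.

-1.880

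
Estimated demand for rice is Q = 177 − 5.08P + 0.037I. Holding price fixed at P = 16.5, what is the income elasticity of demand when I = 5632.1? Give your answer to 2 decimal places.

0.69

At P = 16.5, I = 5632.1: Q = 301.568.
Holding P constant, ∂Q/∂I = 0.037.
η_I = (∂Q/∂I)·(I/Q) = 0.037 × (5632.1/301.568) = 0.69.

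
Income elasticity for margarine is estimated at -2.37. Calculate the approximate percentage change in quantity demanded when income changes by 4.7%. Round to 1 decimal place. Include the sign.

%ΔQ ≈ η × %ΔI = -2.37 × 4.7% = -11.1%.

-11.1%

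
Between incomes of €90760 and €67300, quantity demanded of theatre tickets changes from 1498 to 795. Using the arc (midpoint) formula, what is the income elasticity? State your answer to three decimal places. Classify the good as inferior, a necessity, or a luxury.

ΔQ = 795 − 1498 = -703; midpoint Q̄ = (1498 + 795)/2 = 1146.5.
ΔI = 67300 − 90760 = -23460; midpoint Ī = (90760 + 67300)/2 = 79030.
η = (ΔQ/Q̄) ÷ (ΔI/Ī) = (-703/1146.5) ÷ (-23460/79030) = 2.066.
η > 1 ⇒ luxury.

2.066 (luxury)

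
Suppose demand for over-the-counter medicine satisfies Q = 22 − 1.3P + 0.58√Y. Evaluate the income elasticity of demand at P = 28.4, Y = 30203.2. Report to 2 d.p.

At P = 28.4, Y = 30203.2: Q = 85.879.
Holding P constant, ∂Q/∂Y = 0.58/(2√Y) = 0.00166867.
η_Y = (∂Q/∂Y)·(Y/Q) = 0.00166867 × (30203.2/85.879) = 0.59.

0.59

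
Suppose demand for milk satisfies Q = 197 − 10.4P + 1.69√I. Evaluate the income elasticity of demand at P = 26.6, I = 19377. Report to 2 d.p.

At P = 26.6, I = 19377: Q = 155.610.
Holding P constant, ∂Q/∂I = 1.69/(2√I) = 0.00607035.
η_I = (∂Q/∂I)·(I/Q) = 0.00607035 × (19377/155.610) = 0.76.

0.76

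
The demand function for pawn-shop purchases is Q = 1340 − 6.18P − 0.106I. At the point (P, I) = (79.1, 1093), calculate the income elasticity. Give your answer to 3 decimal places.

At P = 79.1, I = 1093: Q = 735.304.
Holding P constant, ∂Q/∂I = −0.106.
η_I = (∂Q/∂I)·(I/Q) = -0.106 × (1093/735.304) = -0.158.

-0.158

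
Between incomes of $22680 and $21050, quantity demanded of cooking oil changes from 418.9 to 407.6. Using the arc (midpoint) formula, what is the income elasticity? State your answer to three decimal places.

0.367

ΔQ = 407.6 − 418.9 = -11.3; midpoint Q̄ = (418.9 + 407.6)/2 = 413.25.
ΔI = 21050 − 22680 = -1630; midpoint Ī = (22680 + 21050)/2 = 21865.
η = (ΔQ/Q̄) ÷ (ΔI/Ī) = (-11.3/413.25) ÷ (-1630/21865) = 0.367.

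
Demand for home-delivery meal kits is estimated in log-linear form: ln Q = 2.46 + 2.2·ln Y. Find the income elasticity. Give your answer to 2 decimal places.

In a log-linear demand, the coefficient on ln Y is the income elasticity.
So η = 2.20.

2.20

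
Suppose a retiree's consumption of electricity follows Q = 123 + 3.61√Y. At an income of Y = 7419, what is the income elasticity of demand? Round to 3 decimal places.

0.358

At Y = 7419: Q = 433.942.
dQ/dY = 3.61/(2√Y) = 0.0209558 at this income.
η = (dQ/dY)·(Y/Q) = 0.0209558 × (7419/433.942) = 0.358.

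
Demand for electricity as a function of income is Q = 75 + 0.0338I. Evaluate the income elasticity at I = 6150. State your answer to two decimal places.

0.73

At I = 6150: Q = 282.870.
dQ/dI = 0.0338.
η = (dQ/dI)·(I/Q) = 0.0338 × (6150/282.870) = 0.73.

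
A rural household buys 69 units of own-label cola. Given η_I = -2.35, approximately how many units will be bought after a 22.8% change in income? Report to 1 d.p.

%ΔQ ≈ η × %ΔI = -2.35 × 22.8% = -53.58%.
New Q ≈ 69 × (1 − 0.5358) = 32.0.

32.0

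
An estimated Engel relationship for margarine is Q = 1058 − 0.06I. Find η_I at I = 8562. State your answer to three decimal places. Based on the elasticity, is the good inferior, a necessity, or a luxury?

-0.944 (inferior good)

At I = 8562: Q = 544.280.
dQ/dI = −0.06.
η = (dQ/dI)·(I/Q) = -0.06 × (8562/544.280) = -0.944.
Since η < 0, the good is an inferior good.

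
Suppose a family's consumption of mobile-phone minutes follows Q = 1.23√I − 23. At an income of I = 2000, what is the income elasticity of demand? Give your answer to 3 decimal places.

At I = 2000: Q = 32.007.
dQ/dI = 1.23/(2√I) = 0.0137518 at this income.
η = (dQ/dI)·(I/Q) = 0.0137518 × (2000/32.007) = 0.859.

0.859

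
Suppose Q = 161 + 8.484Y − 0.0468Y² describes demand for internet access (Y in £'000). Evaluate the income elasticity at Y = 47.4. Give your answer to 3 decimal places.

0.419

At Y = 47.4: Q = 457.9932.
dQ/dY = 8.484 − 0.0936Y = 4.04736.
η = (dQ/dY)·(Y/Q) = 4.04736 × (47.4/457.9932) = 0.419.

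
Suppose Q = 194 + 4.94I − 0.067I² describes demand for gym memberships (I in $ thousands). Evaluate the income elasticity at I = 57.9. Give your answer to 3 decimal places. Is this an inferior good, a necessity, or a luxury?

-0.639 (inferior good)

At I = 57.9: Q = 255.4145.
dQ/dI = 4.94 − 0.134I = -2.81860.
η = (dQ/dI)·(I/Q) = -2.81860 × (57.9/255.4145) = -0.639.
η < 0 ⇒ inferior good.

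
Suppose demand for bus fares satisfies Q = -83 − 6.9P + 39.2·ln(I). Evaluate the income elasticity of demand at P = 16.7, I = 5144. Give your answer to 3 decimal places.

0.287

At P = 16.7, I = 5144: Q = 136.757.
Holding P constant, ∂Q/∂I = 39.2/I = 0.00762053.
η_I = (∂Q/∂I)·(I/Q) = 0.00762053 × (5144/136.757) = 0.287.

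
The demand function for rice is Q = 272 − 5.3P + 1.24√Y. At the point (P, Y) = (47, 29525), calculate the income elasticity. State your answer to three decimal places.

0.451

At P = 47, Y = 29525: Q = 235.967.
Holding P constant, ∂Q/∂Y = 1.24/(2√Y) = 0.00360825.
η_Y = (∂Q/∂Y)·(Y/Q) = 0.00360825 × (29525/235.967) = 0.451.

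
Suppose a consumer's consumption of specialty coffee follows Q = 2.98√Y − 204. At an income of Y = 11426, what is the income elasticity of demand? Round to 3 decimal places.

At Y = 11426: Q = 114.540.
dQ/dY = 2.98/(2√Y) = 0.0139392 at this income.
η = (dQ/dY)·(Y/Q) = 0.0139392 × (11426/114.540) = 1.391.

1.391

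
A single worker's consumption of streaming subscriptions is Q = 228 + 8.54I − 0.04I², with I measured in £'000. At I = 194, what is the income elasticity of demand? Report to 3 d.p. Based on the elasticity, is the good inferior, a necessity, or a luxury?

At I = 194: Q = 379.3200.
dQ/dI = 8.54 − 0.08I = -6.98000.
η = (dQ/dI)·(I/Q) = -6.98000 × (194/379.3200) = -3.570.
η < 0 ⇒ inferior good.

-3.570 (inferior good)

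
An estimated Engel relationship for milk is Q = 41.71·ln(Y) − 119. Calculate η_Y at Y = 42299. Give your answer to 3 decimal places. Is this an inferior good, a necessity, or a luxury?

At Y = 42299: Q = 325.317.
dQ/dY = 41.71/Y = 0.000986075 at this income.
η = (dQ/dY)·(Y/Q) = 0.000986075 × (42299/325.317) = 0.128.
Since 0 < η < 1, the good is a necessity.

0.128 (necessity)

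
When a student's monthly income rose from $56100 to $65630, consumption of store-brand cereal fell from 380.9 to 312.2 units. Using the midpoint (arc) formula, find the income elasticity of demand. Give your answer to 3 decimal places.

-1.266

ΔQ = 312.2 − 380.9 = -68.7; midpoint Q̄ = (380.9 + 312.2)/2 = 346.55.
ΔI = 65630 − 56100 = 9530; midpoint Ī = (56100 + 65630)/2 = 60865.
η = (ΔQ/Q̄) ÷ (ΔI/Ī) = (-68.7/346.55) ÷ (9530/60865) = -1.266.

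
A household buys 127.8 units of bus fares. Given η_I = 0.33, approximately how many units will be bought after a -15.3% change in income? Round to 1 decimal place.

121.3

%ΔQ ≈ η × %ΔI = 0.33 × (-15.3%) = -5.049%.
New Q ≈ 127.8 × (1 − 0.05049) = 121.3.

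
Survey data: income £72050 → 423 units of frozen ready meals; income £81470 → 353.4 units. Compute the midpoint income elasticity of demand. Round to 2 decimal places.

ΔQ = 353.4 − 423 = -69.6; midpoint Q̄ = (423 + 353.4)/2 = 388.2.
ΔI = 81470 − 72050 = 9420; midpoint Ī = (72050 + 81470)/2 = 76760.
η = (ΔQ/Q̄) ÷ (ΔI/Ī) = (-69.6/388.2) ÷ (9420/76760) = -1.46.

-1.46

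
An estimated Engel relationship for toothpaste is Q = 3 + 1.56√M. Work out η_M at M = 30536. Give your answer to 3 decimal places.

0.495

At M = 30536: Q = 275.603.
dQ/dM = 1.56/(2√M) = 0.00446363 at this income.
η = (dQ/dM)·(M/Q) = 0.00446363 × (30536/275.603) = 0.495.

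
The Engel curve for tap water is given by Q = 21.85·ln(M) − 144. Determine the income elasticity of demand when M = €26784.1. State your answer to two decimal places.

0.28

At M = 26784.1: Q = 78.773.
dQ/dM = 21.85/M = 0.000815782 at this income.
η = (dQ/dM)·(M/Q) = 0.000815782 × (26784.1/78.773) = 0.28.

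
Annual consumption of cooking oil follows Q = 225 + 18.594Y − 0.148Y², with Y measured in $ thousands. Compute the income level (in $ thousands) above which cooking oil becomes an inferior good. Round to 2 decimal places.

62.82

dQ/dY = 18.594 − 0.296Y.
The good is inferior where dQ/dY < 0. Setting dQ/dY = 0 gives Y = 18.594 / 0.296 = 62.82.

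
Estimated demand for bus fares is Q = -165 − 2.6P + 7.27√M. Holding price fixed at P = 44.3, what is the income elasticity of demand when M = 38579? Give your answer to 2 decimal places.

At P = 44.3, M = 38579: Q = 1147.760.
Holding P constant, ∂Q/∂M = 7.27/(2√M) = 0.0185067.
η_M = (∂Q/∂M)·(M/Q) = 0.0185067 × (38579/1147.760) = 0.62.

0.62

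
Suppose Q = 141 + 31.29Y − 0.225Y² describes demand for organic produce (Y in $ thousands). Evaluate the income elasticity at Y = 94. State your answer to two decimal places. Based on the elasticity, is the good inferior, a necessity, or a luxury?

At Y = 94: Q = 1094.1600.
dQ/dY = 31.29 − 0.45Y = -11.01000.
η = (dQ/dY)·(Y/Q) = -11.01000 × (94/1094.1600) = -0.95.
η < 0 ⇒ inferior good.

-0.95 (inferior good)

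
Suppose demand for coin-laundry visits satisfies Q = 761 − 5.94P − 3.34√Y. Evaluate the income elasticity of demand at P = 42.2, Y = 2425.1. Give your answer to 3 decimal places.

-0.238

At P = 42.2, Y = 2425.1: Q = 345.853.
Holding P constant, ∂Q/∂Y = -3.34/(2√Y) = -0.0339119.
η_Y = (∂Q/∂Y)·(Y/Q) = -0.0339119 × (2425.1/345.853) = -0.238.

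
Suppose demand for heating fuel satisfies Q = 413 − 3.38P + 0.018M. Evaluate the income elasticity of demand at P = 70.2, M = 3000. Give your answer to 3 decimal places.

At P = 70.2, M = 3000: Q = 229.724.
Holding P constant, ∂Q/∂M = 0.018.
η_M = (∂Q/∂M)·(M/Q) = 0.018 × (3000/229.724) = 0.235.

0.235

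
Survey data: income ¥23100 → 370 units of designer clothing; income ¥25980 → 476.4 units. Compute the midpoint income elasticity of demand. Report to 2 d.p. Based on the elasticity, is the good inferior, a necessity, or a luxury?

2.14 (luxury)

ΔQ = 476.4 − 370 = 106.4; midpoint Q̄ = (370 + 476.4)/2 = 423.2.
ΔI = 25980 − 23100 = 2880; midpoint Ī = (23100 + 25980)/2 = 24540.
η = (ΔQ/Q̄) ÷ (ΔI/Ī) = (106.4/423.2) ÷ (2880/24540) = 2.14.
η > 1 ⇒ luxury.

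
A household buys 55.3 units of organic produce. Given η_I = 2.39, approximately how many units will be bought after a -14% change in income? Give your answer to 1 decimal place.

%ΔQ ≈ η × %ΔI = 2.39 × (-14%) = -33.46%.
New Q ≈ 55.3 × (1 − 0.3346) = 36.8.

36.8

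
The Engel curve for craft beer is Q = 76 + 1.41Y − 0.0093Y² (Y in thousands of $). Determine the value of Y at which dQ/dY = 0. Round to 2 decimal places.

75.81

dQ/dY = 1.41 − 0.0186Y.
The good is inferior where dQ/dY < 0. Setting dQ/dY = 0 gives Y = 1.41 / 0.0186 = 75.81.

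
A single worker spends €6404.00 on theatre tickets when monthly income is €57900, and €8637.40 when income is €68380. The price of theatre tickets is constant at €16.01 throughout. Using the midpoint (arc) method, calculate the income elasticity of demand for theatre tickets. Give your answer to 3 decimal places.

With a constant price, Q₁ = 6404.00/16.01 = 400.000 and Q₂ = 8637.40/16.01 = 539.500 (equivalently, work directly with expenditure since P cancels).
Midpoint %ΔQ = (8637.40 − 6404.00)/7520.70 = 0.29697; midpoint %ΔI = (68380 − 57900)/63140 = 0.16598.
η = 0.29697 / 0.16598 = 1.789.

1.789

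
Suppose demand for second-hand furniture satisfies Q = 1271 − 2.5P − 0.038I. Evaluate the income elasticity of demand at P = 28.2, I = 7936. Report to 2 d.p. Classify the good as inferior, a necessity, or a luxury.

-0.34 (inferior good)

At P = 28.2, I = 7936: Q = 898.932.
Holding P constant, ∂Q/∂I = −0.038.
η_I = (∂Q/∂I)·(I/Q) = -0.038 × (7936/898.932) = -0.34.
Since η < 0, this is an inferior good.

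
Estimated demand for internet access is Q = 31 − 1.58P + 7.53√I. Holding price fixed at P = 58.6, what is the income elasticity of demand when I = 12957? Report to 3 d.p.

At P = 58.6, I = 12957: Q = 795.543.
Holding P constant, ∂Q/∂I = 7.53/(2√I) = 0.033076.
η_I = (∂Q/∂I)·(I/Q) = 0.033076 × (12957/795.543) = 0.539.

0.539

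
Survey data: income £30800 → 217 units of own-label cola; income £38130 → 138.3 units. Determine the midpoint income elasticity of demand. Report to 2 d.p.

-2.08

ΔQ = 138.3 − 217 = -78.7; midpoint Q̄ = (217 + 138.3)/2 = 177.65.
ΔI = 38130 − 30800 = 7330; midpoint Ī = (30800 + 38130)/2 = 34465.
η = (ΔQ/Q̄) ÷ (ΔI/Ī) = (-78.7/177.65) ÷ (7330/34465) = -2.08.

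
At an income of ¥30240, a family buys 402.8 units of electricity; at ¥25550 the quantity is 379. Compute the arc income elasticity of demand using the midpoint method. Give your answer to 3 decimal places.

0.362

ΔQ = 379 − 402.8 = -23.8; midpoint Q̄ = (402.8 + 379)/2 = 390.9.
ΔI = 25550 − 30240 = -4690; midpoint Ī = (30240 + 25550)/2 = 27895.
η = (ΔQ/Q̄) ÷ (ΔI/Ī) = (-23.8/390.9) ÷ (-4690/27895) = 0.362.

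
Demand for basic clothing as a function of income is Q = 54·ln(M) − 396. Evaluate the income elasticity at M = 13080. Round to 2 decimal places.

0.47

At M = 13080: Q = 115.857.
dQ/dM = 54/M = 0.00412844 at this income.
η = (dQ/dM)·(M/Q) = 0.00412844 × (13080/115.857) = 0.47.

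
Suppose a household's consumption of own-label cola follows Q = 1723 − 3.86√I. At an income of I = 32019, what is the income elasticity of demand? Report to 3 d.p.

-0.335

At I = 32019: Q = 1032.297.
dQ/dI = -3.86/(2√I) = -0.0107858 at this income.
η = (dQ/dI)·(I/Q) = -0.0107858 × (32019/1032.297) = -0.335.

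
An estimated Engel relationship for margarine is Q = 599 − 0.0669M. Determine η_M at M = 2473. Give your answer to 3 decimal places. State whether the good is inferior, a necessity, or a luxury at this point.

At M = 2473: Q = 433.556.
dQ/dM = −0.0669.
η = (dQ/dM)·(M/Q) = -0.0669 × (2473/433.556) = -0.382.
Since η < 0, the good is an inferior good.

-0.382 (inferior good)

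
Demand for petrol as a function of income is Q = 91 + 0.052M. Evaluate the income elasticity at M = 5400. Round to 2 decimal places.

0.76

At M = 5400: Q = 371.800.
dQ/dM = 0.052.
η = (dQ/dM)·(M/Q) = 0.052 × (5400/371.800) = 0.76.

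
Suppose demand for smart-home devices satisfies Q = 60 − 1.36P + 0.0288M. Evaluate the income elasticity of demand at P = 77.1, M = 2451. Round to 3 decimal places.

At P = 77.1, M = 2451: Q = 25.733.
Holding P constant, ∂Q/∂M = 0.0288.
η_M = (∂Q/∂M)·(M/Q) = 0.0288 × (2451/25.733) = 2.743.

2.743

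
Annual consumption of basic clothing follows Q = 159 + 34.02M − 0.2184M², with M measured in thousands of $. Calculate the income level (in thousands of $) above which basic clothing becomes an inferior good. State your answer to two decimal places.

77.88

dQ/dM = 34.02 − 0.4368M.
The good is inferior where dQ/dM < 0. Setting dQ/dM = 0 gives M = 34.02 / 0.4368 = 77.88.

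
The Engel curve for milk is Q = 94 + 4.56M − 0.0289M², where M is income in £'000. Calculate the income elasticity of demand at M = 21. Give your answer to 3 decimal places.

0.397

At M = 21: Q = 177.0151.
dQ/dM = 4.56 − 0.0578M = 3.34620.
η = (dQ/dM)·(M/Q) = 3.34620 × (21/177.0151) = 0.397.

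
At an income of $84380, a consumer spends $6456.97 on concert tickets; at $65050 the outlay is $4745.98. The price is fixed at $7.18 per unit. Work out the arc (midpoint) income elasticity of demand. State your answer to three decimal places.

1.181

With a constant price, Q₁ = 6456.97/7.18 = 899.299 and Q₂ = 4745.98/7.18 = 661.000 (equivalently, work directly with expenditure since P cancels).
Midpoint %ΔQ = (4745.98 − 6456.97)/5601.48 = -0.30545; midpoint %ΔI = (65050 − 84380)/74715 = -0.25872.
η = -0.30545 / -0.25872 = 1.181.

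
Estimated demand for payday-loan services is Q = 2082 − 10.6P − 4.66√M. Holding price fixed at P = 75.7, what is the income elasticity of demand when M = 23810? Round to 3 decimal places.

-0.641

At P = 75.7, M = 23810: Q = 560.519.
Holding P constant, ∂Q/∂M = -4.66/(2√M) = -0.0151.
η_M = (∂Q/∂M)·(M/Q) = -0.0151 × (23810/560.519) = -0.641.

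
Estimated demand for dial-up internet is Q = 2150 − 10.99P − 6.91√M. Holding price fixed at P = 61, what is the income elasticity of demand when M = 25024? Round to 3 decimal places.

At P = 61, M = 25024: Q = 386.519.
Holding P constant, ∂Q/∂M = -6.91/(2√M) = -0.0218409.
η_M = (∂Q/∂M)·(M/Q) = -0.0218409 × (25024/386.519) = -1.414.

-1.414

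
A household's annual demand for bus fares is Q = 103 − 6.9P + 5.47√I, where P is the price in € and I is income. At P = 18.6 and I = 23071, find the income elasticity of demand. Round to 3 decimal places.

At P = 18.6, I = 23071: Q = 805.506.
Holding P constant, ∂Q/∂I = 5.47/(2√I) = 0.0180063.
η_I = (∂Q/∂I)·(I/Q) = 0.0180063 × (23071/805.506) = 0.516.

0.516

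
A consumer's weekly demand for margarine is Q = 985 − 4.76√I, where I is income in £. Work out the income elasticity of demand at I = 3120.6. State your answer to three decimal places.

At I = 3120.6: Q = 719.095.
dQ/dI = -4.76/(2√I) = -0.0426047 at this income.
η = (dQ/dI)·(I/Q) = -0.0426047 × (3120.6/719.095) = -0.185.

-0.185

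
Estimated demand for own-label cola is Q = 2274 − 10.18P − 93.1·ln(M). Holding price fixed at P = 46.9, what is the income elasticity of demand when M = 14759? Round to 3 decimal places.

At P = 46.9, M = 14759: Q = 902.834.
Holding P constant, ∂Q/∂M = -93.1/M = -0.00630802.
η_M = (∂Q/∂M)·(M/Q) = -0.00630802 × (14759/902.834) = -0.103.

-0.103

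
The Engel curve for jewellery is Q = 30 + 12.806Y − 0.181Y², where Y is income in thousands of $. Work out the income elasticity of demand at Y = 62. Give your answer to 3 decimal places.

At Y = 62: Q = 128.2080.
dQ/dY = 12.806 − 0.362Y = -9.63800.
η = (dQ/dY)·(Y/Q) = -9.63800 × (62/128.2080) = -4.661.

-4.661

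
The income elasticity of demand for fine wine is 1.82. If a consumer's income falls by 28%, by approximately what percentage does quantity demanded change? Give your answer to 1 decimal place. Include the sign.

%ΔQ ≈ η × %ΔI = 1.82 × (-28%) = -51.0%.

-51.0%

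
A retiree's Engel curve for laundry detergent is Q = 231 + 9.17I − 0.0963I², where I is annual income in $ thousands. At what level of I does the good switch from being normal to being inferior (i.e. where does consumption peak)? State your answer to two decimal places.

47.61

dQ/dI = 9.17 − 0.1926I.
The good is inferior where dQ/dI < 0. Setting dQ/dI = 0 gives I = 9.17 / 0.1926 = 47.61.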